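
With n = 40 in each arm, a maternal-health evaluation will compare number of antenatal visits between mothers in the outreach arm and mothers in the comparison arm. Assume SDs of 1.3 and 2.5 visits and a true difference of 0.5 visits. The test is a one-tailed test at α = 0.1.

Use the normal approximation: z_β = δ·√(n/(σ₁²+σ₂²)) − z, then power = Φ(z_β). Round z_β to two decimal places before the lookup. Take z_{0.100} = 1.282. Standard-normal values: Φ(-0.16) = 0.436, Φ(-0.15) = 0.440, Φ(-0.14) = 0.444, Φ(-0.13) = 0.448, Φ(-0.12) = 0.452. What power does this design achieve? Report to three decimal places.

z_β = δ·√(n/(σ₁²+σ₂²)) − z_α
    = 0.5 · √(40/7.94) − 1.282
    = 0.5 · 2.24450 − 1.282
    = 1.1223 − 1.282 = -0.1597 → -0.16
Power = Φ(-0.16) = 0.436.

Power ≈ 0.436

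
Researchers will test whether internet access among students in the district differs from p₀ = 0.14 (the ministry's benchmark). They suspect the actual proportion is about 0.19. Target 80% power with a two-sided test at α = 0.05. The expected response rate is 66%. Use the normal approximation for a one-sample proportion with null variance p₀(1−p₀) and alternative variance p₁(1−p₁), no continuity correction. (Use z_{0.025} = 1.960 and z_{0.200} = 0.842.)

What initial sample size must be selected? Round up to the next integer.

n = 619

n = [z_{α/2}·√(p₀q₀) + z_β·√(p₁q₁)]² / (p₁ − p₀)²
  = [1.960·√(0.14·0.86) + 0.842·√(0.19·0.81)]² / (0.05)²
  = [1.960·0.3470 + 0.842·0.3923]² / 0.0025
  = [1.0104]² / 0.0025
  = 408.37
Adjust for 66% response: 408.37 / 0.66 = 618.75.
Round up → n = 619.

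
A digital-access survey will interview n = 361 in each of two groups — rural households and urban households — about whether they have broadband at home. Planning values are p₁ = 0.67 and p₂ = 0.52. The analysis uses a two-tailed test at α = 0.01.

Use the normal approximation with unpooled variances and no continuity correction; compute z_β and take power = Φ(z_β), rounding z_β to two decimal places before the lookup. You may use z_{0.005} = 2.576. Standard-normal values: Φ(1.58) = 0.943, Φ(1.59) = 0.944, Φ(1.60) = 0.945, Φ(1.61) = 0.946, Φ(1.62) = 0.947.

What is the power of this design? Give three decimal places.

z_β = |p₁−p₂|·√(n/[p₁q₁+p₂q₂]) − z_{α/2}
    = 0.15 · √(361/0.4707) − 2.576
    = 0.15 · 27.6937 − 2.576
    = 4.1541 − 2.576 = 1.5781 → 1.58
Power = Φ(1.58) = 0.943.

Power ≈ 0.943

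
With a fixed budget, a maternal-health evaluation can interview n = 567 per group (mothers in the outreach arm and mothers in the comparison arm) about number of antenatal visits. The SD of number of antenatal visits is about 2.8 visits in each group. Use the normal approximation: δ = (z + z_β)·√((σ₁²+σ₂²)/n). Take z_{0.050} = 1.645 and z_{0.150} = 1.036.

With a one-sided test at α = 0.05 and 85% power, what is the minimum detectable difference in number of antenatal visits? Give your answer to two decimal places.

Minimum detectable difference ≈ 0.45 visits

δ = (z_α + z_β) · √((σ₁²+σ₂²)/n)
  = (1.645 + 1.036) · √(15.68/567)
  = 2.681 · √0.02765
  = 2.681 · 0.1663
  = 0.4458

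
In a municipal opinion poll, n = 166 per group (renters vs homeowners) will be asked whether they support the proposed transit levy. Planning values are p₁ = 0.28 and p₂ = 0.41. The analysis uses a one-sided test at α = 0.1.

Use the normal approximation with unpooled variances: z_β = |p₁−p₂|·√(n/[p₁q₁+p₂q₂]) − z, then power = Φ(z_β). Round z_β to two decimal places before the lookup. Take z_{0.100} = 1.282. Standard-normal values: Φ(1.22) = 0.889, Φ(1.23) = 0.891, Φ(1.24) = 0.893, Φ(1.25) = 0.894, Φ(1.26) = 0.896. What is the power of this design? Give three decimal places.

Power ≈ 0.891

z_β = |p₁−p₂|·√(n/[p₁q₁+p₂q₂]) − z_α
    = 0.13 · √(166/0.4435) − 1.282
    = 0.13 · 19.3467 − 1.282
    = 2.5151 − 1.282 = 1.2331 → 1.23
Power = Φ(1.23) = 0.891.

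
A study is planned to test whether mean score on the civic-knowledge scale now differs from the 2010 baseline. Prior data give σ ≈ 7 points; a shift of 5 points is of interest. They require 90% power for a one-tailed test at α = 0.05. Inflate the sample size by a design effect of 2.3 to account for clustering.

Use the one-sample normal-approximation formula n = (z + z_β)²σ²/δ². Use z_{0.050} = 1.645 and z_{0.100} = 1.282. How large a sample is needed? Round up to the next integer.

n = (z_α + z_β)² · σ² / δ²
  = (1.645 + 1.282)² · 7² / 5²
  = 8.5673 · 49 / 25
  = 16.79
Design effect: 2.3 × 16.79 = 38.62.
Round up → n = 39.

n = 39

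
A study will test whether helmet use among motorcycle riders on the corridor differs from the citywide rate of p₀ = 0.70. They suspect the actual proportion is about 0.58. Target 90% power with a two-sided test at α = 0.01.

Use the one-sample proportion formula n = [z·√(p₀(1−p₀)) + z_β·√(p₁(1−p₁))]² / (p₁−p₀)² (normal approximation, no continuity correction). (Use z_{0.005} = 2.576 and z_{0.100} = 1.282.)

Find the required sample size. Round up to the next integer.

n = [z_{α/2}·√(p₀q₀) + z_β·√(p₁q₁)]² / (p₁ − p₀)²
  = [2.576·√(0.70·0.30) + 1.282·√(0.58·0.42)]² / (-0.12)²
  = [2.576·0.4583 + 1.282·0.4936]² / 0.0144
  = [1.8132]² / 0.0144
  = 228.32
Round up → n = 229.

n = 229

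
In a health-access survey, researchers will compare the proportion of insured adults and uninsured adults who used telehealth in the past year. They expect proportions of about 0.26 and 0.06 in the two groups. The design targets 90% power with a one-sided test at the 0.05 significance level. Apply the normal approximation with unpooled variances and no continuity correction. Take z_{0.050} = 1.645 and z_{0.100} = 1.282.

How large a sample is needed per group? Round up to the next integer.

n = (z_α + z_β)² · [p₁(1−p₁) + p₂(1−p₂)] / (p₁ − p₂)²
  = (1.645 + 1.282)² · (0.26·0.74 + 0.06·0.94) / (0.20)²
  = (2.927)² · (0.1924 + 0.0564) / 0.0400
  = 8.5673 · 0.2488 / 0.0400
  = 53.29
Round up → n = 54 per group.

n = 54 per group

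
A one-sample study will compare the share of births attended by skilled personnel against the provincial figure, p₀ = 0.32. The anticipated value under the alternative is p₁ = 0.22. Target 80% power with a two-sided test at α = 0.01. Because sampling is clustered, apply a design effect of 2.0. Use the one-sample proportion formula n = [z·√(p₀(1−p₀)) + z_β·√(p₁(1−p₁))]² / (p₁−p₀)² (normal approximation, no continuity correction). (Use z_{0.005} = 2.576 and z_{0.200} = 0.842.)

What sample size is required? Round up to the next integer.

n = [z_{α/2}·√(p₀q₀) + z_β·√(p₁q₁)]² / (p₁ − p₀)²
  = [2.576·√(0.32·0.68) + 0.842·√(0.22·0.78)]² / (-0.10)²
  = [2.576·0.4665 + 0.842·0.4142]² / 0.0100
  = [1.5504]² / 0.0100
  = 240.39
Design effect: 2.0 × 240.39 = 480.77.
Round up → n = 481.

n = 481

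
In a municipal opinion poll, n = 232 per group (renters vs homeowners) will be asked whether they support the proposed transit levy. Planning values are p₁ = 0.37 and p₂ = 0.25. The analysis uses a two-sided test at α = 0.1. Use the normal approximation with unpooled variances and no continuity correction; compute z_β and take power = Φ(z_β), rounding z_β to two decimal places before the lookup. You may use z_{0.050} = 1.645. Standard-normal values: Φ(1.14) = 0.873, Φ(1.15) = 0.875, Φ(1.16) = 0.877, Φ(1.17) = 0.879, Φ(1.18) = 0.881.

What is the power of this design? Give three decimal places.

Power ≈ 0.879

z_β = |p₁−p₂|·√(n/[p₁q₁+p₂q₂]) − z_{α/2}
    = 0.12 · √(232/0.4206) − 1.645
    = 0.12 · 23.4860 − 1.645
    = 2.8183 − 1.645 = 1.1733 → 1.17
Power = Φ(1.17) = 0.879.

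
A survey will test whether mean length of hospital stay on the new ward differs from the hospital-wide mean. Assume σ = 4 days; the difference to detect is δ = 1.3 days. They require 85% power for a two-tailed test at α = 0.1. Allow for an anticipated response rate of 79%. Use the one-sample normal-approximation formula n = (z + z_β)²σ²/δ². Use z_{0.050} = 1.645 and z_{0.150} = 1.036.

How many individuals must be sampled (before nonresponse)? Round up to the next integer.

n = (z_{α/2} + z_β)² · σ² / δ²
  = (1.645 + 1.036)² · 4² / 1.3²
  = 7.1878 · 16 / 1.69
  = 68.05
Adjust for 79% response: 68.05 / 0.79 = 86.14.
Round up → n = 87.

n = 87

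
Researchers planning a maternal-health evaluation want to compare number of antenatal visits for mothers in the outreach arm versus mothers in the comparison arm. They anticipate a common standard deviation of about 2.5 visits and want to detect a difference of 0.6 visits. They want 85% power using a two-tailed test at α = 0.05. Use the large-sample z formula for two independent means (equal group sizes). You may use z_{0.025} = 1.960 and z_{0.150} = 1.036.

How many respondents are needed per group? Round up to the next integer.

n = (z_{α/2} + z_β)² · (σ₁² + σ₂²) / δ²
  = (1.960 + 1.036)² · (2·2.5² = 12.5) / 0.6²
  = 8.9760 · 12.5 / 0.36
  = 311.67
Round up → n = 312 per group.

n = 312 per group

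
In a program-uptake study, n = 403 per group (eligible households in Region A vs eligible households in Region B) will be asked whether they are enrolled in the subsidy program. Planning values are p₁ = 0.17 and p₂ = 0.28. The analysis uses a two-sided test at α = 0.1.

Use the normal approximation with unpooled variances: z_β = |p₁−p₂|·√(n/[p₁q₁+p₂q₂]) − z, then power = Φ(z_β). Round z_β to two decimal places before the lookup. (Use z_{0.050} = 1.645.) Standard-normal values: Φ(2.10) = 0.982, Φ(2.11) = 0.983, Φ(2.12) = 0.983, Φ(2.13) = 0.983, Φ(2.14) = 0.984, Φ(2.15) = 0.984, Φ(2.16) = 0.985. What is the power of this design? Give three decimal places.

z_β = |p₁−p₂|·√(n/[p₁q₁+p₂q₂]) − z_{α/2}
    = 0.11 · √(403/0.3427) − 1.645
    = 0.11 · 34.2922 − 1.645
    = 3.7721 − 1.645 = 2.1271 → 2.13
Power = Φ(2.13) = 0.983.

Power ≈ 0.983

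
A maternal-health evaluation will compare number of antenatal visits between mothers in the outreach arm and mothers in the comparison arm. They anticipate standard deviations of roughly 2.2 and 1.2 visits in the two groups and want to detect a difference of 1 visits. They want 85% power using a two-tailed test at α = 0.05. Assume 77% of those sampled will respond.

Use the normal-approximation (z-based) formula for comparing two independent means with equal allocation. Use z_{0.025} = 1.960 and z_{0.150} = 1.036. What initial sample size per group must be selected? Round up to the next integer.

n = 74 per group

n = (z_{α/2} + z_β)² · (σ₁² + σ₂²) / δ²
  = (1.960 + 1.036)² · (2.2² + 1.2² = 6.28) / 1²
  = 8.9760 · 6.28 / 1
  = 56.37
Adjust for 77% response: 56.37 / 0.77 = 73.21.
Round up → n = 74 per group.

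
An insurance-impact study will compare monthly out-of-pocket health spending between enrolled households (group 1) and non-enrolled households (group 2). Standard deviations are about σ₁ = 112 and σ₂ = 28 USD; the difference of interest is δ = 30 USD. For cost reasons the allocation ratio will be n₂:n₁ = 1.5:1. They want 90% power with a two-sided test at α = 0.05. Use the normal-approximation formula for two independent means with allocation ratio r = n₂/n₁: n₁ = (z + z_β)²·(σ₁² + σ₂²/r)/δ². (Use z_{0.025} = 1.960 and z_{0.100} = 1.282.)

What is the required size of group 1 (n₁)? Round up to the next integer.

n₁ = (z_{α/2} + z_β)² · (σ₁² + σ₂²/r) / δ²
   = (1.960 + 1.282)² · (112² + 28²/1.5) / 30²
   = 10.5106 · (12544 + 522.6667) / 900
   = 10.5106 · 13066.7 / 900
   = 152.60
Round up → n₁ = 153; n₂ = r·n₁ = 1.5 × 153 = 230.

n₁ = 153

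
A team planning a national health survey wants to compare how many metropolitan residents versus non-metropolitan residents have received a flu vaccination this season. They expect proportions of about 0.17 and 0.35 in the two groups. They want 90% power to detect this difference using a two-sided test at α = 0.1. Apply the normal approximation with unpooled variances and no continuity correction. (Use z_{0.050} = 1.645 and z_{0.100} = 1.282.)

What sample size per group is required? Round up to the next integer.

n = (z_{α/2} + z_β)² · [p₁(1−p₁) + p₂(1−p₂)] / (p₁ − p₂)²
  = (1.645 + 1.282)² · (0.17·0.83 + 0.35·0.65) / (-0.18)²
  = (2.927)² · (0.1411 + 0.2275) / 0.0324
  = 8.5673 · 0.3686 / 0.0324
  = 97.47
Round up → n = 98 per group.

n = 98 per group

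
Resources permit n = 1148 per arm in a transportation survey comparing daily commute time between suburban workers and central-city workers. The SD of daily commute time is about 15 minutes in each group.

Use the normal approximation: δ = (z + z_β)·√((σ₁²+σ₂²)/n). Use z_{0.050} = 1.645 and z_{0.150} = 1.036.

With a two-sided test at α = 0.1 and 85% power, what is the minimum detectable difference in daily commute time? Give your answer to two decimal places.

Minimum detectable difference ≈ 1.68 minutes

δ = (z_{α/2} + z_β) · √((σ₁²+σ₂²)/n)
  = (1.645 + 1.036) · √(450/1148)
  = 2.681 · √0.39199
  = 2.681 · 0.6261
  = 1.6785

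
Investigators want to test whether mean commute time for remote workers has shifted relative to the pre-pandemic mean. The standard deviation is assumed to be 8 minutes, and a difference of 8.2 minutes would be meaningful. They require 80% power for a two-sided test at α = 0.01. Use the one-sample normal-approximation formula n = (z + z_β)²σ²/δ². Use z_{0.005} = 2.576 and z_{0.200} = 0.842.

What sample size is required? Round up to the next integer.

n = 12

n = (z_{α/2} + z_β)² · σ² / δ²
  = (2.576 + 0.842)² · 8² / 8.2²
  = 11.6827 · 64 / 67.24
  = 11.12
Round up → n = 12.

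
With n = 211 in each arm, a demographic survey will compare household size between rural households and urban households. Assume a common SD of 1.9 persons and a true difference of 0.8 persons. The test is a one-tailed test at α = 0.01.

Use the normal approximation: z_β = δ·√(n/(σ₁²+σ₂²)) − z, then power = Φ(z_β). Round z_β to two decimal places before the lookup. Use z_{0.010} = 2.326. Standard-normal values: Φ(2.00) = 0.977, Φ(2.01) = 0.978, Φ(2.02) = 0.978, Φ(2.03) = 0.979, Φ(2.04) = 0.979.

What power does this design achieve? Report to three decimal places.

z_β = δ·√(n/(σ₁²+σ₂²)) − z_α
    = 0.8 · √(211/7.22) − 2.326
    = 0.8 · 5.40596 − 2.326
    = 4.3248 − 2.326 = 1.9988 → 2.00
Power = Φ(2.00) = 0.977.

Power ≈ 0.977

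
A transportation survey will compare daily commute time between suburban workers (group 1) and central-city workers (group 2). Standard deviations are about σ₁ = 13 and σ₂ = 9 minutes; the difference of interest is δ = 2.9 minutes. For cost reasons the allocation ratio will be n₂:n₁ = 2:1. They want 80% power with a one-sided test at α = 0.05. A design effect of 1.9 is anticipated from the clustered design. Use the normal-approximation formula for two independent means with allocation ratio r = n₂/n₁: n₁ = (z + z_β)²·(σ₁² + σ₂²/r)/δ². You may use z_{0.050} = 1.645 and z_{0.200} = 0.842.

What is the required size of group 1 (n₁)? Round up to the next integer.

n₁ = (z_α + z_β)² · (σ₁² + σ₂²/r) / δ²
   = (1.645 + 0.842)² · (13² + 9²/2) / 2.9²
   = 6.1852 · (169 + 40.5) / 8.41
   = 6.1852 · 209.5 / 8.41
   = 154.08
Design effect: 1.9 × 154.08 = 292.75.
Round up → n₁ = 293; n₂ = r·n₁ = 2 × 293 = 586.

n₁ = 293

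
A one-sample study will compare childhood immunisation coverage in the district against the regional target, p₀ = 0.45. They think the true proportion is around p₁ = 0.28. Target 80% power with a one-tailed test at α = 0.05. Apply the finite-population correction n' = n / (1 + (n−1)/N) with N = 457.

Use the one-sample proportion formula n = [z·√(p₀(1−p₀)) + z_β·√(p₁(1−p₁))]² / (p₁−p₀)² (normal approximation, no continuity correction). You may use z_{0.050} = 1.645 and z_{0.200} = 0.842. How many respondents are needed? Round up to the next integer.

n = [z_α·√(p₀q₀) + z_β·√(p₁q₁)]² / (p₁ − p₀)²
  = [1.645·√(0.45·0.55) + 0.842·√(0.28·0.72)]² / (-0.17)²
  = [1.645·0.4975 + 0.842·0.4490]² / 0.0289
  = [1.1964]² / 0.0289
  = 49.53
Finite-population correction (N = 457): 49.53 / (1 + (49.53 − 1)/457) = 44.78.
Round up → n = 45.

n = 45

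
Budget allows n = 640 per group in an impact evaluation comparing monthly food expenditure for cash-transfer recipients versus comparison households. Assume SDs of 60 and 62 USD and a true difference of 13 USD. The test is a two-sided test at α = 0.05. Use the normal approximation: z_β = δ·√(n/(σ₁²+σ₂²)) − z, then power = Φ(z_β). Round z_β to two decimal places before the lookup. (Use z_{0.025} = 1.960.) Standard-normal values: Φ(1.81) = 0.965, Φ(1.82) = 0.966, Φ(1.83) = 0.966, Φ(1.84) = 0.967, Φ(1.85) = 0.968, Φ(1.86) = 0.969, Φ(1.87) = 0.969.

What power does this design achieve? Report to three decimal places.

Power ≈ 0.968

z_β = δ·√(n/(σ₁²+σ₂²)) − z_{α/2}
    = 13 · √(640/7444) − 1.960
    = 13 · 0.29322 − 1.960
    = 3.8118 − 1.960 = 1.8518 → 1.85
Power = Φ(1.85) = 0.968.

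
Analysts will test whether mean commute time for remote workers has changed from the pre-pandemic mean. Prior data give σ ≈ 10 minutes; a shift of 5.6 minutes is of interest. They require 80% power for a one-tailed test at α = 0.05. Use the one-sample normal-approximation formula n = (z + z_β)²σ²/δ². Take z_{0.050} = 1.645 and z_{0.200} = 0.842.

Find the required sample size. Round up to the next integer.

n = 20

n = (z_α + z_β)² · σ² / δ²
  = (1.645 + 0.842)² · 10² / 5.6²
  = 6.1852 · 100 / 31.36
  = 19.72
Round up → n = 20.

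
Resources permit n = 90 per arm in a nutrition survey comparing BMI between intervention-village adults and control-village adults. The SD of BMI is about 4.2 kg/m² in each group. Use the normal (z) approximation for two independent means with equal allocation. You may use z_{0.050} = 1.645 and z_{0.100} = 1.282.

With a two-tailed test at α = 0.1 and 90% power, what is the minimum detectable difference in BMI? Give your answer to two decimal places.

δ = (z_{α/2} + z_β) · √((σ₁²+σ₂²)/n)
  = (1.645 + 1.282) · √(35.28/90)
  = 2.927 · √0.392
  = 2.927 · 0.6261
  = 1.8326

Minimum detectable difference ≈ 1.83 kg/m²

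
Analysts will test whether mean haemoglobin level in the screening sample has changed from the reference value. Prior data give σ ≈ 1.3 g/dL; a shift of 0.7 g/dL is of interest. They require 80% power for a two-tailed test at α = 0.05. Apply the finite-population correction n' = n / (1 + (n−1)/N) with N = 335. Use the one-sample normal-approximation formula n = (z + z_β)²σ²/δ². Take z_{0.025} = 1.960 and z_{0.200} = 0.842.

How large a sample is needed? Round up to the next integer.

n = (z_{α/2} + z_β)² · σ² / δ²
  = (1.960 + 0.842)² · 1.3² / 0.7²
  = 7.8512 · 1.69 / 0.49
  = 27.08
Finite-population correction (N = 335): 27.08 / (1 + (27.08 − 1)/335) = 25.12.
Round up → n = 26.

n = 26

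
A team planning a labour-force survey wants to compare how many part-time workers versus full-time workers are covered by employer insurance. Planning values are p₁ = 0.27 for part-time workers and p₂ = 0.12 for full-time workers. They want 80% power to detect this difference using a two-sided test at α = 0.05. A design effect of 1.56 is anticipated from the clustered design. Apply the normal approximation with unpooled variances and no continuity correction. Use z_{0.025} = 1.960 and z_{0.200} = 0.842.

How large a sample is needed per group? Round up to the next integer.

n = (z_{α/2} + z_β)² · [p₁(1−p₁) + p₂(1−p₂)] / (p₁ − p₂)²
  = (1.960 + 0.842)² · (0.27·0.73 + 0.12·0.88) / (0.15)²
  = (2.802)² · (0.1971 + 0.1056) / 0.0225
  = 7.8512 · 0.3027 / 0.0225
  = 105.62
Design effect: 1.56 × 105.62 = 164.77.
Round up → n = 165 per group.

n = 165 per group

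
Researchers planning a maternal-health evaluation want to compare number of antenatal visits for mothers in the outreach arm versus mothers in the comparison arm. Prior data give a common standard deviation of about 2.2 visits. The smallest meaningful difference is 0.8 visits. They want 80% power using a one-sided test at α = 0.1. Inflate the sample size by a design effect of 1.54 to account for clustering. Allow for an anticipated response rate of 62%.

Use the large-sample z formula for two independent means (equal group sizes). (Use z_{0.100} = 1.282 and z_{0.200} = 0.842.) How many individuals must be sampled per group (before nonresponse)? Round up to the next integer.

n = (z_α + z_β)² · (σ₁² + σ₂²) / δ²
  = (1.282 + 0.842)² · (2·2.2² = 9.68) / 0.8²
  = 4.5114 · 9.68 / 0.64
  = 68.23
Design effect: 1.54 × 68.23 = 105.08.
Adjust for 62% response: 105.08 / 0.62 = 169.49.
Round up → n = 170 per group.

n = 170 per group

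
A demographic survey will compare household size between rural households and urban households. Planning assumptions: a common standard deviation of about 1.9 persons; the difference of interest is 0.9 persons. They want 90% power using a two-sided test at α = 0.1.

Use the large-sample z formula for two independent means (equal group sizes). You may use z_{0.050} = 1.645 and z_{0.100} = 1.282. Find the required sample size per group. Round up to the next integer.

n = 77 per group

n = (z_{α/2} + z_β)² · (σ₁² + σ₂²) / δ²
  = (1.645 + 1.282)² · (2·1.9² = 7.22) / 0.9²
  = 8.5673 · 7.22 / 0.81
  = 76.37
Round up → n = 77 per group.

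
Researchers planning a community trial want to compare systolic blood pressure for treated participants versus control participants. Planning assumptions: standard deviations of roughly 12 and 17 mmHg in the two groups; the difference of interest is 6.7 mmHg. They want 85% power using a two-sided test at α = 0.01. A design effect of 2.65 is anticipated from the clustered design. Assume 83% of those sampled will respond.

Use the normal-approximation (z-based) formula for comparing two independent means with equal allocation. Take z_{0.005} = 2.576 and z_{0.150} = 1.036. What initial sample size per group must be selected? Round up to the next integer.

n = 402 per group

n = (z_{α/2} + z_β)² · (σ₁² + σ₂²) / δ²
  = (2.576 + 1.036)² · (12² + 17² = 433) / 6.7²
  = 13.0465 · 433 / 44.89
  = 125.84
Design effect: 2.65 × 125.84 = 333.49.
Adjust for 83% response: 333.49 / 0.83 = 401.79.
Round up → n = 402 per group.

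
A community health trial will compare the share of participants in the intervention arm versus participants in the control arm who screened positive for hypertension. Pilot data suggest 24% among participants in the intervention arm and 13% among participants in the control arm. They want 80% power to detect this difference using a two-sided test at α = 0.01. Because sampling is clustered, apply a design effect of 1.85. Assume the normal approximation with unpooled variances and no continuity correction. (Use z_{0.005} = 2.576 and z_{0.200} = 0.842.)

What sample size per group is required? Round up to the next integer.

n = (z_{α/2} + z_β)² · [p₁(1−p₁) + p₂(1−p₂)] / (p₁ − p₂)²
  = (2.576 + 0.842)² · (0.24·0.76 + 0.13·0.87) / (0.11)²
  = (3.418)² · (0.1824 + 0.1131) / 0.0121
  = 11.6827 · 0.2955 / 0.0121
  = 285.31
Design effect: 1.85 × 285.31 = 527.82.
Round up → n = 528 per group.

n = 528 per group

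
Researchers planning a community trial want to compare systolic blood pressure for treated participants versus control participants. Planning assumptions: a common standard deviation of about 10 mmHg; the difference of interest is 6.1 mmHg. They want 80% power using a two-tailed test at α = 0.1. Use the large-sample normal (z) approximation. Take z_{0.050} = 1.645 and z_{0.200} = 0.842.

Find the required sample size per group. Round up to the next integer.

n = (z_{α/2} + z_β)² · (σ₁² + σ₂²) / δ²
  = (1.645 + 0.842)² · (2·10² = 200) / 6.1²
  = 6.1852 · 200 / 37.21
  = 33.24
Round up → n = 34 per group.

n = 34 per group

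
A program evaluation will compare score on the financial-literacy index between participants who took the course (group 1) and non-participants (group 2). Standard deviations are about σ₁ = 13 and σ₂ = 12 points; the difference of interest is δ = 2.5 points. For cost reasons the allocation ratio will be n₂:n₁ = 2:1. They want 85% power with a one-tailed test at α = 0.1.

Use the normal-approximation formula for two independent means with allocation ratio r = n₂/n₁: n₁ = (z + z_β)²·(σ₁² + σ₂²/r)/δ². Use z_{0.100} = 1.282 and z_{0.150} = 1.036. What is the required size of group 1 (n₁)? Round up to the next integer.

n₁ = (z_α + z_β)² · (σ₁² + σ₂²/r) / δ²
   = (1.282 + 1.036)² · (13² + 12²/2) / 2.5²
   = 5.3731 · (169 + 72) / 6.25
   = 5.3731 · 241 / 6.25
   = 207.19
Round up → n₁ = 208; n₂ = r·n₁ = 2 × 208 = 416.

n₁ = 208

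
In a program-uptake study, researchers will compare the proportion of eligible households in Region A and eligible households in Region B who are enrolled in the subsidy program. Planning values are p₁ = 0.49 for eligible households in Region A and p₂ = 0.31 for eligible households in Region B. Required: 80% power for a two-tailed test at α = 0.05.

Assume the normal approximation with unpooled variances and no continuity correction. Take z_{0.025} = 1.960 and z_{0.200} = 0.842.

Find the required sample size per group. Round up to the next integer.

n = 113 per group

n = (z_{α/2} + z_β)² · [p₁(1−p₁) + p₂(1−p₂)] / (p₁ − p₂)²
  = (1.960 + 0.842)² · (0.49·0.51 + 0.31·0.69) / (0.18)²
  = (2.802)² · (0.2499 + 0.2139) / 0.0324
  = 7.8512 · 0.4638 / 0.0324
  = 112.39
Round up → n = 113 per group.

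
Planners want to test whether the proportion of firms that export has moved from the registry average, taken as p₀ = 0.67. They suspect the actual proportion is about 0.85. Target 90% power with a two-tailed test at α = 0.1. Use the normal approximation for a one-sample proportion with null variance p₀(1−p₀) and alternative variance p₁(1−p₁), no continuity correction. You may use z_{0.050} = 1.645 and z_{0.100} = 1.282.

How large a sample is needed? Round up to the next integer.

n = 47

n = [z_{α/2}·√(p₀q₀) + z_β·√(p₁q₁)]² / (p₁ − p₀)²
  = [1.645·√(0.67·0.33) + 1.282·√(0.85·0.15)]² / (0.18)²
  = [1.645·0.4702 + 1.282·0.3571]² / 0.0324
  = [1.2313]² / 0.0324
  = 46.79
Round up → n = 47.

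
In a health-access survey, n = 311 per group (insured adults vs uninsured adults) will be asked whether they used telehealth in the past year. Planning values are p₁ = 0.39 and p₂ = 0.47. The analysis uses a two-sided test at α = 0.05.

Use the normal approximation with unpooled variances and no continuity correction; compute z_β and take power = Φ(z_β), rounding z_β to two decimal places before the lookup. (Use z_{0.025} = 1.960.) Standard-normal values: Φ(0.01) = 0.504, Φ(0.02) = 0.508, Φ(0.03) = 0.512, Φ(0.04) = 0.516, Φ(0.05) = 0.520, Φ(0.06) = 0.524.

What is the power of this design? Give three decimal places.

z_β = |p₁−p₂|·√(n/[p₁q₁+p₂q₂]) − z_{α/2}
    = 0.08 · √(311/0.4870) − 1.960
    = 0.08 · 25.2706 − 1.960
    = 2.0216 − 1.960 = 0.0616 → 0.06
Power = Φ(0.06) = 0.524.

Power ≈ 0.524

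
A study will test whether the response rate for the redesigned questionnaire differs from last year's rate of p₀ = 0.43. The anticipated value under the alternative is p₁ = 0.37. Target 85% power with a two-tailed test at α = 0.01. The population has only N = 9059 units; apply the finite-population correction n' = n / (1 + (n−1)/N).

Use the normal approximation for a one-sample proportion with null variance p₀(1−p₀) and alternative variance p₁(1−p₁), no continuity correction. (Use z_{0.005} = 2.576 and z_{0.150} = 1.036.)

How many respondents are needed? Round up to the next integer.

n = 799

n = [z_{α/2}·√(p₀q₀) + z_β·√(p₁q₁)]² / (p₁ − p₀)²
  = [2.576·√(0.43·0.57) + 1.036·√(0.37·0.63)]² / (-0.06)²
  = [2.576·0.4951 + 1.036·0.4828]² / 0.0036
  = [1.7755]² / 0.0036
  = 875.67
Finite-population correction (N = 9059): 875.67 / (1 + (875.67 − 1)/9059) = 798.56.
Round up → n = 799.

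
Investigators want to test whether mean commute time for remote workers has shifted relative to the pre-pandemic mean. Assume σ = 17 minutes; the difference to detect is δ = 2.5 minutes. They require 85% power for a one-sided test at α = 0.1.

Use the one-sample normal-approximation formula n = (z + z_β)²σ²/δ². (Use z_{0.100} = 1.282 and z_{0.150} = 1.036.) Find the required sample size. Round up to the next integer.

n = (z_α + z_β)² · σ² / δ²
  = (1.282 + 1.036)² · 17² / 2.5²
  = 5.3731 · 289 / 6.25
  = 248.45
Round up → n = 249.

n = 249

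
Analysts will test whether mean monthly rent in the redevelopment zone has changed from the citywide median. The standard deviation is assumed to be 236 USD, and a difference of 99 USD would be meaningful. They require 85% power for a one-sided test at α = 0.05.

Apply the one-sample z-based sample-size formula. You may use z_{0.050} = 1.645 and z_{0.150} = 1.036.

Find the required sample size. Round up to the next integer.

n = 41

n = (z_α + z_β)² · σ² / δ²
  = (1.645 + 1.036)² · 236² / 99²
  = 7.1878 · 55696 / 9801
  = 40.85
Round up → n = 41.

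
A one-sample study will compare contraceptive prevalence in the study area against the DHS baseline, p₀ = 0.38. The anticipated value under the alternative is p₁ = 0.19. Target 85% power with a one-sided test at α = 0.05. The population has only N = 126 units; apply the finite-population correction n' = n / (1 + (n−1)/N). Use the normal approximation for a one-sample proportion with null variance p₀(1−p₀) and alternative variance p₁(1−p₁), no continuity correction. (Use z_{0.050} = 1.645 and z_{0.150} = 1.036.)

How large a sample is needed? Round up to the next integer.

n = [z_α·√(p₀q₀) + z_β·√(p₁q₁)]² / (p₁ − p₀)²
  = [1.645·√(0.38·0.62) + 1.036·√(0.19·0.81)]² / (-0.19)²
  = [1.645·0.4854 + 1.036·0.3923]² / 0.0361
  = [1.2049]² / 0.0361
  = 40.21
Finite-population correction (N = 126): 40.21 / (1 + (40.21 − 1)/126) = 30.67.
Round up → n = 31.

n = 31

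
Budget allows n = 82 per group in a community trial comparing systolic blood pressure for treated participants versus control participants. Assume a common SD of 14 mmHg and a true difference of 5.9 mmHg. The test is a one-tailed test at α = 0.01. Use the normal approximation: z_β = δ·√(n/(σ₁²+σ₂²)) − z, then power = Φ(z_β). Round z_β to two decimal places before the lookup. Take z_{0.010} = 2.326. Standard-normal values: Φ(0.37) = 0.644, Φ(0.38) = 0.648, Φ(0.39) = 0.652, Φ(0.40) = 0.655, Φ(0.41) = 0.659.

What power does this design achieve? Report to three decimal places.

Power ≈ 0.644

z_β = δ·√(n/(σ₁²+σ₂²)) − z_α
    = 5.9 · √(82/392) − 2.326
    = 5.9 · 0.45737 − 2.326
    = 2.6985 − 2.326 = 0.3725 → 0.37
Power = Φ(0.37) = 0.644.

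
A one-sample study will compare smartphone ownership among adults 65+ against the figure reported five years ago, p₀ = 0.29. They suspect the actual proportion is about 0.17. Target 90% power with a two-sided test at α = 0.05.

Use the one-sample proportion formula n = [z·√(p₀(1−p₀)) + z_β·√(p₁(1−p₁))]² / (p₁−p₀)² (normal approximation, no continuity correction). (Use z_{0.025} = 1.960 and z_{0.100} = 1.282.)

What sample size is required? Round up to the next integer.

n = [z_{α/2}·√(p₀q₀) + z_β·√(p₁q₁)]² / (p₁ − p₀)²
  = [1.960·√(0.29·0.71) + 1.282·√(0.17·0.83)]² / (-0.12)²
  = [1.960·0.4538 + 1.282·0.3756]² / 0.0144
  = [1.3709]² / 0.0144
  = 130.52
Round up → n = 131.

n = 131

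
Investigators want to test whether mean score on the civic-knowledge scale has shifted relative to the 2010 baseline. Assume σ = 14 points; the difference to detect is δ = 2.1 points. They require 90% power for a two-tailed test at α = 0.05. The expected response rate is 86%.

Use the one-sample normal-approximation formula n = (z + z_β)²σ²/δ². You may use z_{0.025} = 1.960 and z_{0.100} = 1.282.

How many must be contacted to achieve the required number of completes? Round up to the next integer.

n = (z_{α/2} + z_β)² · σ² / δ²
  = (1.960 + 1.282)² · 14² / 2.1²
  = 10.5106 · 196 / 4.41
  = 467.14
Adjust for 86% response: 467.14 / 0.86 = 543.18.
Round up → n = 544.

n = 544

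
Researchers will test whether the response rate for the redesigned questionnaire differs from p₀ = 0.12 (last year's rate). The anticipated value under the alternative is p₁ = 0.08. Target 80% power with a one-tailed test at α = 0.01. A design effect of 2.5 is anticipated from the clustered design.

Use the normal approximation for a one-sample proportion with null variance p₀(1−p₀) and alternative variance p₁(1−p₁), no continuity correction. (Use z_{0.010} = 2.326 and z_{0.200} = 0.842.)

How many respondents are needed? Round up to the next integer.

n = [z_α·√(p₀q₀) + z_β·√(p₁q₁)]² / (p₁ − p₀)²
  = [2.326·√(0.12·0.88) + 0.842·√(0.08·0.92)]² / (-0.04)²
  = [2.326·0.3250 + 0.842·0.2713]² / 0.0016
  = [0.9843]² / 0.0016
  = 605.52
Design effect: 2.5 × 605.52 = 1513.79.
Round up → n = 1514.

n = 1514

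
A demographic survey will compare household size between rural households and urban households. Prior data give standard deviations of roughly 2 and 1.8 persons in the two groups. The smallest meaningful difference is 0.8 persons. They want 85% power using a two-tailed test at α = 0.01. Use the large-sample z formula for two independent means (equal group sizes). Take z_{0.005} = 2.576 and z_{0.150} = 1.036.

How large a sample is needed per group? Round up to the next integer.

n = (z_{α/2} + z_β)² · (σ₁² + σ₂²) / δ²
  = (2.576 + 1.036)² · (2² + 1.8² = 7.24) / 0.8²
  = 13.0465 · 7.24 / 0.64
  = 147.59
Round up → n = 148 per group.

n = 148 per group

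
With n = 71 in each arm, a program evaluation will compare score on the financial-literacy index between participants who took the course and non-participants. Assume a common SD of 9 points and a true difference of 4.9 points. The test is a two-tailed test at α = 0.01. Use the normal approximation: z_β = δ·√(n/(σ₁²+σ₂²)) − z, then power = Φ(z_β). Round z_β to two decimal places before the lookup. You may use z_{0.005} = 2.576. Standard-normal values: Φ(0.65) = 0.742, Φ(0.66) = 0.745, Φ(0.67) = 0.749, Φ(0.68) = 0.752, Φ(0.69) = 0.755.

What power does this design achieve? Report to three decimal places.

z_β = δ·√(n/(σ₁²+σ₂²)) − z_{α/2}
    = 4.9 · √(71/162) − 2.576
    = 4.9 · 0.66202 − 2.576
    = 3.2439 − 2.576 = 0.6679 → 0.67
Power = Φ(0.67) = 0.749.

Power ≈ 0.749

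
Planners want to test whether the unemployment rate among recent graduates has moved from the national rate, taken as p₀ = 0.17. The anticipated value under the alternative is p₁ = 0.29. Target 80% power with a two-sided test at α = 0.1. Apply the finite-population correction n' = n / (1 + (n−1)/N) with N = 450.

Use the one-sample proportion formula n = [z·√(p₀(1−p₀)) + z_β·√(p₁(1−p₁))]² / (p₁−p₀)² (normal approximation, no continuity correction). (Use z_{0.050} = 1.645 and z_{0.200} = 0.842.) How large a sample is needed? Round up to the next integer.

n = 61

n = [z_{α/2}·√(p₀q₀) + z_β·√(p₁q₁)]² / (p₁ − p₀)²
  = [1.645·√(0.17·0.83) + 0.842·√(0.29·0.71)]² / (0.12)²
  = [1.645·0.3756 + 0.842·0.4538]² / 0.0144
  = [1.0000]² / 0.0144
  = 69.44
Finite-population correction (N = 450): 69.44 / (1 + (69.44 − 1)/450) = 60.27.
Round up → n = 61.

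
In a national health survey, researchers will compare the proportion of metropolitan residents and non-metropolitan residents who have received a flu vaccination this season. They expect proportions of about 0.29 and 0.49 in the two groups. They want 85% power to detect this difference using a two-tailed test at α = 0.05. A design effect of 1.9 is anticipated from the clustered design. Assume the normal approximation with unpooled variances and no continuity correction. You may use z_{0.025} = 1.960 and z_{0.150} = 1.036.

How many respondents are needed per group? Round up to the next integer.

n = (z_{α/2} + z_β)² · [p₁(1−p₁) + p₂(1−p₂)] / (p₁ − p₂)²
  = (1.960 + 1.036)² · (0.29·0.71 + 0.49·0.51) / (-0.20)²
  = (2.996)² · (0.2059 + 0.2499) / 0.0400
  = 8.9760 · 0.4558 / 0.0400
  = 102.28
Design effect: 1.9 × 102.28 = 194.34.
Round up → n = 195 per group.

n = 195 per group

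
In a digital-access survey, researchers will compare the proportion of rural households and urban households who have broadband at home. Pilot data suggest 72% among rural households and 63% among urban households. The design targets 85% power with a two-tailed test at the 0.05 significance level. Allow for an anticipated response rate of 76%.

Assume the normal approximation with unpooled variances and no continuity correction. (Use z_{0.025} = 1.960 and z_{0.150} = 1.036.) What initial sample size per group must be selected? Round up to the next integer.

n = 634 per group

n = (z_{α/2} + z_β)² · [p₁(1−p₁) + p₂(1−p₂)] / (p₁ − p₂)²
  = (1.960 + 1.036)² · (0.72·0.28 + 0.63·0.37) / (0.09)²
  = (2.996)² · (0.2016 + 0.2331) / 0.0081
  = 8.9760 · 0.4347 / 0.0081
  = 481.71
Adjust for 76% response: 481.71 / 0.76 = 633.83.
Round up → n = 634 per group.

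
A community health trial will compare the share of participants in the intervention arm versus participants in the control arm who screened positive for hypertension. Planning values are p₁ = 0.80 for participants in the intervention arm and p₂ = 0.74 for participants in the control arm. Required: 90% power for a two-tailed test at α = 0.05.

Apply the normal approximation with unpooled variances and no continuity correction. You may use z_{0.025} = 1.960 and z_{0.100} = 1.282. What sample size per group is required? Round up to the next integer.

n = 1029 per group

n = (z_{α/2} + z_β)² · [p₁(1−p₁) + p₂(1−p₂)] / (p₁ − p₂)²
  = (1.960 + 1.282)² · (0.80·0.20 + 0.74·0.26) / (0.06)²
  = (3.242)² · (0.1600 + 0.1924) / 0.0036
  = 10.5106 · 0.3524 / 0.0036
  = 1028.87
Round up → n = 1029 per group.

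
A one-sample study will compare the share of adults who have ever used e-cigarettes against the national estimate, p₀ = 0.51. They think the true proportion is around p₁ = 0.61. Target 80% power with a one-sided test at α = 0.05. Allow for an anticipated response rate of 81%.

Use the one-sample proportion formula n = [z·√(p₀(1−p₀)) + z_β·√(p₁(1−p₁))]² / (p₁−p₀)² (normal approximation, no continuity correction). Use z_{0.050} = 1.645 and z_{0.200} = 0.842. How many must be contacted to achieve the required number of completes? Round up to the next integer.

n = 188

n = [z_α·√(p₀q₀) + z_β·√(p₁q₁)]² / (p₁ − p₀)²
  = [1.645·√(0.51·0.49) + 0.842·√(0.61·0.39)]² / (0.10)²
  = [1.645·0.4999 + 0.842·0.4877]² / 0.0100
  = [1.2330]² / 0.0100
  = 152.03
Adjust for 81% response: 152.03 / 0.81 = 187.70.
Round up → n = 188.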